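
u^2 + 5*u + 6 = (u + 2)*(u + 3)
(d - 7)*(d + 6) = d^2 - d - 42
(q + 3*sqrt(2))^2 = q^2 + 6*sqrt(2)*q + 18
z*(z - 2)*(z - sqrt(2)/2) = z^3 - 2*z^2 - sqrt(2)*z^2/2 + sqrt(2)*z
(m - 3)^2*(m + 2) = m^3 - 4*m^2 - 3*m + 18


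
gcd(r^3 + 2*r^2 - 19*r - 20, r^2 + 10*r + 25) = r + 5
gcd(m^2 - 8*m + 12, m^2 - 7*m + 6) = m - 6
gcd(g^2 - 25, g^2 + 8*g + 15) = g + 5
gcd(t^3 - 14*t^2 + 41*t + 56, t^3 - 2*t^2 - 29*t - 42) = t - 7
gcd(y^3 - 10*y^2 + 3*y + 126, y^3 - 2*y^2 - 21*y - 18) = y^2 - 3*y - 18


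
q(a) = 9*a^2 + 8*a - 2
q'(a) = 18*a + 8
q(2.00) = 50.00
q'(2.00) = 44.00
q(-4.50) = 144.25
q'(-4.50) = -73.00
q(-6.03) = 277.01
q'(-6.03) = -100.54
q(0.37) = 2.19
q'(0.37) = 14.66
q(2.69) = 84.64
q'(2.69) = 56.42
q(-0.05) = -2.38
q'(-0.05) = 7.10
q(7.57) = 574.30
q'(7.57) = 144.26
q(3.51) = 136.96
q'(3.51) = 71.18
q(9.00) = 799.00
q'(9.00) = 170.00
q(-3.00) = 55.00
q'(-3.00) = -46.00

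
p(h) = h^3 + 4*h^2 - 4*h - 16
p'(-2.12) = -7.48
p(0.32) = -16.84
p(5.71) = 277.75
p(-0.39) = -13.89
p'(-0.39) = -6.66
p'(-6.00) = 56.00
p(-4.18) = -2.43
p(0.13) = -16.45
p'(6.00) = 152.00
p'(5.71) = 139.49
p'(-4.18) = 14.98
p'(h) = 3*h^2 + 8*h - 4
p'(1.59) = 16.30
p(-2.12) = 0.93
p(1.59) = -8.23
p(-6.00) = -64.00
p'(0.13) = -2.91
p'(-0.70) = -8.13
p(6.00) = 320.00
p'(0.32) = -1.13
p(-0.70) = -11.58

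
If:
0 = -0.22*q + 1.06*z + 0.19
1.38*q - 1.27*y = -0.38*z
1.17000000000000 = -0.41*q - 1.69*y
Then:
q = -0.46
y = -0.58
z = -0.27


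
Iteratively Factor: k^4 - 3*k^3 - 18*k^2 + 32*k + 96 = (k - 4)*(k^3 + k^2 - 14*k - 24) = (k - 4)*(k + 3)*(k^2 - 2*k - 8) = (k - 4)*(k + 2)*(k + 3)*(k - 4)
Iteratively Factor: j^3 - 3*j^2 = (j)*(j^2 - 3*j) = j*(j - 3)*(j)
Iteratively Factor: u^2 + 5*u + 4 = (u + 4)*(u + 1)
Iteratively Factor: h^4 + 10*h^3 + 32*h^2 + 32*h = (h + 4)*(h^3 + 6*h^2 + 8*h) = (h + 4)^2*(h^2 + 2*h) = (h + 2)*(h + 4)^2*(h)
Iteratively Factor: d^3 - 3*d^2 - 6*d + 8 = (d - 1)*(d^2 - 2*d - 8) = (d - 1)*(d + 2)*(d - 4)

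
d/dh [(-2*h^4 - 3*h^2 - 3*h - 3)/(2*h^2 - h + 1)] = (-8*h^5 + 6*h^4 - 8*h^3 + 9*h^2 + 6*h - 6)/(4*h^4 - 4*h^3 + 5*h^2 - 2*h + 1)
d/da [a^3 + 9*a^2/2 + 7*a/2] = 3*a^2 + 9*a + 7/2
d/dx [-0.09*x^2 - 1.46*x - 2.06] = -0.18*x - 1.46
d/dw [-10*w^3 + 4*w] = 4 - 30*w^2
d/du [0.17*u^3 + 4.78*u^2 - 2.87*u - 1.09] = 0.51*u^2 + 9.56*u - 2.87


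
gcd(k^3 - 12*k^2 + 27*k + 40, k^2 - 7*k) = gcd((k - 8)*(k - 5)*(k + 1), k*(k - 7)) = 1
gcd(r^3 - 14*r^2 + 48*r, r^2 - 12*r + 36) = r - 6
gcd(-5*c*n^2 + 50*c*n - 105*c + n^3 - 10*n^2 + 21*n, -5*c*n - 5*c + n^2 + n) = 5*c - n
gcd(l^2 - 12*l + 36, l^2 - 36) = l - 6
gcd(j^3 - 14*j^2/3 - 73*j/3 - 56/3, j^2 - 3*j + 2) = 1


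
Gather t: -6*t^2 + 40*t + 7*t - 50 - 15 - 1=-6*t^2 + 47*t - 66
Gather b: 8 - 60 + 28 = -24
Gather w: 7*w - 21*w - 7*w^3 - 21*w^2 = -7*w^3 - 21*w^2 - 14*w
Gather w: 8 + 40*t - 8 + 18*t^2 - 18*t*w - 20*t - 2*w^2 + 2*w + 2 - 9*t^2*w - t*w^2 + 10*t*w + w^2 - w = 18*t^2 + 20*t + w^2*(-t - 1) + w*(-9*t^2 - 8*t + 1) + 2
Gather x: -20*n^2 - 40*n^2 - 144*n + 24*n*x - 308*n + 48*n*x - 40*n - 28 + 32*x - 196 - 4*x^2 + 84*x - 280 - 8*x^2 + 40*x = -60*n^2 - 492*n - 12*x^2 + x*(72*n + 156) - 504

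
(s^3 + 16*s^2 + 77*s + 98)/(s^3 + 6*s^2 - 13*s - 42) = (s + 7)/(s - 3)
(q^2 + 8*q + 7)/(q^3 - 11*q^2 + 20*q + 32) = (q + 7)/(q^2 - 12*q + 32)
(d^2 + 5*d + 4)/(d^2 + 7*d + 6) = (d + 4)/(d + 6)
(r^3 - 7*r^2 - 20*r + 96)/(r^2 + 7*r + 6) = (r^3 - 7*r^2 - 20*r + 96)/(r^2 + 7*r + 6)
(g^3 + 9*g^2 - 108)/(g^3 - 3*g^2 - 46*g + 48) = (g^2 + 3*g - 18)/(g^2 - 9*g + 8)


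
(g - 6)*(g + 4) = g^2 - 2*g - 24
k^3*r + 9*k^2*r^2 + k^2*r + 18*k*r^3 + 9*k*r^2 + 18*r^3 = (k + 3*r)*(k + 6*r)*(k*r + r)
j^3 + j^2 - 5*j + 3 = (j - 1)^2*(j + 3)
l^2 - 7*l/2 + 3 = (l - 2)*(l - 3/2)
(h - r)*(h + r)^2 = h^3 + h^2*r - h*r^2 - r^3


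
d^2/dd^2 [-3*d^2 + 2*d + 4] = -6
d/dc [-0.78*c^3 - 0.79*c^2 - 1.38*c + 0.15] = -2.34*c^2 - 1.58*c - 1.38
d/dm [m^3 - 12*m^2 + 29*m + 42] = 3*m^2 - 24*m + 29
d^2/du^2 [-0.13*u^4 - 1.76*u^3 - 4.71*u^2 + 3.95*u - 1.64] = -1.56*u^2 - 10.56*u - 9.42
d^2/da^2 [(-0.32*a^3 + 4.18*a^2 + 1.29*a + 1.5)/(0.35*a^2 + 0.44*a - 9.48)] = (5.55111512312578e-17*a^5 - 8.88178419700125e-16*a^4 - 3.218814*a^3 + 92.326644*a^2 - 145.483848*a + 772.61304)/(0.042875*a^6 + 0.1617*a^5 - 3.28062*a^4 - 8.674336*a^3 + 88.857936*a^2 + 118.628928*a - 851.971392)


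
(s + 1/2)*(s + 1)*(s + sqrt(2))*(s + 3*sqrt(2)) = s^4 + 3*s^3/2 + 4*sqrt(2)*s^3 + 13*s^2/2 + 6*sqrt(2)*s^2 + 2*sqrt(2)*s + 9*s + 3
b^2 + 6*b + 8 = (b + 2)*(b + 4)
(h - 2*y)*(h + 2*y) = h^2 - 4*y^2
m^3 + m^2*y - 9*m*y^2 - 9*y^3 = (m - 3*y)*(m + y)*(m + 3*y)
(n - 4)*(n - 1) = n^2 - 5*n + 4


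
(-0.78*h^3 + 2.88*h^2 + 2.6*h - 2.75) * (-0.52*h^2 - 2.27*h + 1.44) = 0.4056*h^5 + 0.273*h^4 - 9.0128*h^3 - 0.324800000000001*h^2 + 9.9865*h - 3.96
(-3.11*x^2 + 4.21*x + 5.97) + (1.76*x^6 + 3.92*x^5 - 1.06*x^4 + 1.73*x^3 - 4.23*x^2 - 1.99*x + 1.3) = 1.76*x^6 + 3.92*x^5 - 1.06*x^4 + 1.73*x^3 - 7.34*x^2 + 2.22*x + 7.27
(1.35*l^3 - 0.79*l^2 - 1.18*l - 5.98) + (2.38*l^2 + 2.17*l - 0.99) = 1.35*l^3 + 1.59*l^2 + 0.99*l - 6.97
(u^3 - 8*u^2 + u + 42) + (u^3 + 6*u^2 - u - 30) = 2*u^3 - 2*u^2 + 12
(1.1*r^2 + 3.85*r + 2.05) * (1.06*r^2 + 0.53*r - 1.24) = 1.166*r^4 + 4.664*r^3 + 2.8495*r^2 - 3.6875*r - 2.542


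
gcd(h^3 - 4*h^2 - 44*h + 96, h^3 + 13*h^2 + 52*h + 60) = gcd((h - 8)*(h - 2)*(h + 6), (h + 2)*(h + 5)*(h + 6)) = h + 6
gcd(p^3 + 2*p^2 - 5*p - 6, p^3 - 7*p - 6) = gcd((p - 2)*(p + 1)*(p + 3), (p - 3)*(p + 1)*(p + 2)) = p + 1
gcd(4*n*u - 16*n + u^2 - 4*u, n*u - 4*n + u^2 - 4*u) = u - 4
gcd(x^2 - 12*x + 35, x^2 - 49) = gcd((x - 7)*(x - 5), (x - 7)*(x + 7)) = x - 7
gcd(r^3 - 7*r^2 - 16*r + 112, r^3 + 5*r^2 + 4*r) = r + 4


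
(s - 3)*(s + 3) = s^2 - 9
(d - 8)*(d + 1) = d^2 - 7*d - 8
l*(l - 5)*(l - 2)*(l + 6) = l^4 - l^3 - 32*l^2 + 60*l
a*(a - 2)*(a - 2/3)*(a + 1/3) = a^4 - 7*a^3/3 + 4*a^2/9 + 4*a/9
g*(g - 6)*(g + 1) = g^3 - 5*g^2 - 6*g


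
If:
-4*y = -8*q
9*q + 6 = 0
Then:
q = -2/3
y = -4/3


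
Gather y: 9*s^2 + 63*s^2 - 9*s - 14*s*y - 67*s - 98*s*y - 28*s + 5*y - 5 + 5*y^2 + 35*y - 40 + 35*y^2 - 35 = 72*s^2 - 104*s + 40*y^2 + y*(40 - 112*s) - 80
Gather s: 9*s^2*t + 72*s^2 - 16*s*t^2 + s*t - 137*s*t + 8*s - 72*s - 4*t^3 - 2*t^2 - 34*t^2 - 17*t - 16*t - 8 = s^2*(9*t + 72) + s*(-16*t^2 - 136*t - 64) - 4*t^3 - 36*t^2 - 33*t - 8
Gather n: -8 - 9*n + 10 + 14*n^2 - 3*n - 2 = 14*n^2 - 12*n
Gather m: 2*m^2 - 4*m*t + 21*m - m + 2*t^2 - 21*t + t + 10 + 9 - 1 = 2*m^2 + m*(20 - 4*t) + 2*t^2 - 20*t + 18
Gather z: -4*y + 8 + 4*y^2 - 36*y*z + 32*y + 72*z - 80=4*y^2 + 28*y + z*(72 - 36*y) - 72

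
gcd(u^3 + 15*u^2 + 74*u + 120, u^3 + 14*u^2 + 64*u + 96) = u^2 + 10*u + 24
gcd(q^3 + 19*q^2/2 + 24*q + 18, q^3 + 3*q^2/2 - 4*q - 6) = q^2 + 7*q/2 + 3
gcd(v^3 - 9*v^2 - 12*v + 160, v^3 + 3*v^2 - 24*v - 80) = v^2 - v - 20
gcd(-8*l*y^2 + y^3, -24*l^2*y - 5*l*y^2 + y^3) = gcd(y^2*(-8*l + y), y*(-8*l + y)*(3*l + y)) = -8*l*y + y^2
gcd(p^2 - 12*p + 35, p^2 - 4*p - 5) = p - 5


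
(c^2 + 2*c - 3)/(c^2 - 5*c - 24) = (c - 1)/(c - 8)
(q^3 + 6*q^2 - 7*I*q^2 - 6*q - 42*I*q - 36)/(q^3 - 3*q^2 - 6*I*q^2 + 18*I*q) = (q^2 + q*(6 - I) - 6*I)/(q*(q - 3))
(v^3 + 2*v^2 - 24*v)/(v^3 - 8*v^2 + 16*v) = (v + 6)/(v - 4)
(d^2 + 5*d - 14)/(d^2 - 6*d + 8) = (d + 7)/(d - 4)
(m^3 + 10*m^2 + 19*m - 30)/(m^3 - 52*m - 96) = (m^2 + 4*m - 5)/(m^2 - 6*m - 16)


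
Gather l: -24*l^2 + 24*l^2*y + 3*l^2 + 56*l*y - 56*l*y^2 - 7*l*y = l^2*(24*y - 21) + l*(-56*y^2 + 49*y)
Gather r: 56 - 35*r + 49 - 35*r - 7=98 - 70*r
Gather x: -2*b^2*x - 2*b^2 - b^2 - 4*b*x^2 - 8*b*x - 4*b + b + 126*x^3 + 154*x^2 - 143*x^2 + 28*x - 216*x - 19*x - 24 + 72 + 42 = -3*b^2 - 3*b + 126*x^3 + x^2*(11 - 4*b) + x*(-2*b^2 - 8*b - 207) + 90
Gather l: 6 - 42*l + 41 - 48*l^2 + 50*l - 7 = -48*l^2 + 8*l + 40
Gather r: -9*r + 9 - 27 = -9*r - 18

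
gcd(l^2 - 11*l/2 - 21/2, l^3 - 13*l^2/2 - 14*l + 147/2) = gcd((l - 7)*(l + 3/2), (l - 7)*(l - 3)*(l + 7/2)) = l - 7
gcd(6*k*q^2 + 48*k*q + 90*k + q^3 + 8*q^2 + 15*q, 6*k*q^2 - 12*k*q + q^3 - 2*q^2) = 6*k + q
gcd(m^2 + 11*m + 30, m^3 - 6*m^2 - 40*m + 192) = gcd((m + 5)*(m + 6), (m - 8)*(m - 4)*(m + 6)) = m + 6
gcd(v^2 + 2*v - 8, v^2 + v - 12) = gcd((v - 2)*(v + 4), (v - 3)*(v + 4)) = v + 4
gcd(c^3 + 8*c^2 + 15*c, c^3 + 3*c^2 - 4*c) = c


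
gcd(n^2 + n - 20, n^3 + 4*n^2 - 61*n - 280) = n + 5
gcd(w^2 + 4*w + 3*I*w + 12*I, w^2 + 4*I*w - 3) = w + 3*I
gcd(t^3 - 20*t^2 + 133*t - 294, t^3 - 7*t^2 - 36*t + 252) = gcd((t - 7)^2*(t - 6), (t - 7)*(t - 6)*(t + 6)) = t^2 - 13*t + 42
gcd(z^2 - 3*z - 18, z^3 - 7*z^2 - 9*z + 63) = z + 3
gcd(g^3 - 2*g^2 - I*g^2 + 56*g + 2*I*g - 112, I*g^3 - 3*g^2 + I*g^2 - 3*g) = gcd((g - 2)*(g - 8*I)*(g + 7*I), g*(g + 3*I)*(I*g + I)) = 1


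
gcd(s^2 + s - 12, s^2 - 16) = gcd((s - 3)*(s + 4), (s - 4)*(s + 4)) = s + 4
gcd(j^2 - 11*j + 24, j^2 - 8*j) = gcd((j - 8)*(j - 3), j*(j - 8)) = j - 8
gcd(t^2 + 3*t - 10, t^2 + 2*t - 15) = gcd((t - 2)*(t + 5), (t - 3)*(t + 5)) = t + 5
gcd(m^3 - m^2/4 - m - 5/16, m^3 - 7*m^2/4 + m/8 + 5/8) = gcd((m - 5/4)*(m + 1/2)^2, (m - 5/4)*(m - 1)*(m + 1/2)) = m^2 - 3*m/4 - 5/8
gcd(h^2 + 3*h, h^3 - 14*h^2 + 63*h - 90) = 1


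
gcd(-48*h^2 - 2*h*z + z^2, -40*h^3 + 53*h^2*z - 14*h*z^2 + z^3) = -8*h + z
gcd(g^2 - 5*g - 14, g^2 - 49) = g - 7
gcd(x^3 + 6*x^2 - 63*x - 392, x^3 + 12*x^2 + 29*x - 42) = x + 7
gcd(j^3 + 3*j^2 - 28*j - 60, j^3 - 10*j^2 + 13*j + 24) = 1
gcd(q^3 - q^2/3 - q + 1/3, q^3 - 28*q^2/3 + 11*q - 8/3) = q^2 - 4*q/3 + 1/3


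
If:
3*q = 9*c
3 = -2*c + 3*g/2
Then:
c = q/3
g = 4*q/9 + 2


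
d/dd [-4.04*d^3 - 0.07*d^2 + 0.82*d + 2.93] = -12.12*d^2 - 0.14*d + 0.82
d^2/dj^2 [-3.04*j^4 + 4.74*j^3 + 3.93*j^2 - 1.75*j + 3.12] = -36.48*j^2 + 28.44*j + 7.86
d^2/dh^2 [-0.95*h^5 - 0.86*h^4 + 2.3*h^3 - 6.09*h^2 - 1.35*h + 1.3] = -19.0*h^3 - 10.32*h^2 + 13.8*h - 12.18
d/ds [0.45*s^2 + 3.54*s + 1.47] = 0.9*s + 3.54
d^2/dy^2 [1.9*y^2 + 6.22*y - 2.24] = 3.80000000000000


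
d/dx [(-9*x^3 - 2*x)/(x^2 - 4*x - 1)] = (-9*x^4 + 72*x^3 + 29*x^2 + 2)/(x^4 - 8*x^3 + 14*x^2 + 8*x + 1)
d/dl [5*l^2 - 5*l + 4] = 10*l - 5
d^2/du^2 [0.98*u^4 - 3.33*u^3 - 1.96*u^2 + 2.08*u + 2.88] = 11.76*u^2 - 19.98*u - 3.92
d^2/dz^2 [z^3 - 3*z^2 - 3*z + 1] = 6*z - 6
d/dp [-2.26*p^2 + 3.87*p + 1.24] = 3.87 - 4.52*p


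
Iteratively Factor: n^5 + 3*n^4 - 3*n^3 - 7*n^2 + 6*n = (n - 1)*(n^4 + 4*n^3 + n^2 - 6*n) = (n - 1)*(n + 3)*(n^3 + n^2 - 2*n) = (n - 1)*(n + 2)*(n + 3)*(n^2 - n) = n*(n - 1)*(n + 2)*(n + 3)*(n - 1)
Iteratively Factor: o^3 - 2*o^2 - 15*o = (o)*(o^2 - 2*o - 15) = o*(o + 3)*(o - 5)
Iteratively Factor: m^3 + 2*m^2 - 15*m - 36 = (m + 3)*(m^2 - m - 12) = (m - 4)*(m + 3)*(m + 3)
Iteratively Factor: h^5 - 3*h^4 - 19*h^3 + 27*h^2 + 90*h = (h)*(h^4 - 3*h^3 - 19*h^2 + 27*h + 90) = h*(h - 5)*(h^3 + 2*h^2 - 9*h - 18) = h*(h - 5)*(h + 2)*(h^2 - 9) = h*(h - 5)*(h - 3)*(h + 2)*(h + 3)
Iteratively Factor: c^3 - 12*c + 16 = (c - 2)*(c^2 + 2*c - 8) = (c - 2)*(c + 4)*(c - 2)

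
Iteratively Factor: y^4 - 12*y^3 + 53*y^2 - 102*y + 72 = (y - 3)*(y^3 - 9*y^2 + 26*y - 24) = (y - 4)*(y - 3)*(y^2 - 5*y + 6) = (y - 4)*(y - 3)^2*(y - 2)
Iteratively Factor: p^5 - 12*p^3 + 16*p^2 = (p)*(p^4 - 12*p^2 + 16*p) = p*(p - 2)*(p^3 + 2*p^2 - 8*p) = p*(p - 2)^2*(p^2 + 4*p) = p^2*(p - 2)^2*(p + 4)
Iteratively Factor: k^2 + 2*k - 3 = (k - 1)*(k + 3)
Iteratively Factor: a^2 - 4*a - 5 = (a + 1)*(a - 5)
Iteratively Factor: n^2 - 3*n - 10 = (n + 2)*(n - 5)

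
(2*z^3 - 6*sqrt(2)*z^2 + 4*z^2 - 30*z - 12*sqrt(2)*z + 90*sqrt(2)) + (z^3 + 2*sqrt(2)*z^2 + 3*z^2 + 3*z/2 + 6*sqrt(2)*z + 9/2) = 3*z^3 - 4*sqrt(2)*z^2 + 7*z^2 - 57*z/2 - 6*sqrt(2)*z + 9/2 + 90*sqrt(2)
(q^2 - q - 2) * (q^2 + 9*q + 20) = q^4 + 8*q^3 + 9*q^2 - 38*q - 40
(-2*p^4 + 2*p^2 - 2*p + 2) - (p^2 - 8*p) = -2*p^4 + p^2 + 6*p + 2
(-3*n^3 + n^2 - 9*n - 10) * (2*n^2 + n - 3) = -6*n^5 - n^4 - 8*n^3 - 32*n^2 + 17*n + 30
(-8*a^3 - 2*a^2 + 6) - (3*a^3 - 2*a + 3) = -11*a^3 - 2*a^2 + 2*a + 3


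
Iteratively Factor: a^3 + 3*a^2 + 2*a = (a + 1)*(a^2 + 2*a) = (a + 1)*(a + 2)*(a)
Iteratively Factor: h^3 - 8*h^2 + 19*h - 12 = (h - 1)*(h^2 - 7*h + 12) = (h - 3)*(h - 1)*(h - 4)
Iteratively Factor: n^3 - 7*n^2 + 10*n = (n)*(n^2 - 7*n + 10) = n*(n - 2)*(n - 5)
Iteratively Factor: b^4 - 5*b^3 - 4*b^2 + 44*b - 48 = (b - 2)*(b^3 - 3*b^2 - 10*b + 24) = (b - 2)^2*(b^2 - b - 12) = (b - 2)^2*(b + 3)*(b - 4)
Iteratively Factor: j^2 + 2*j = (j)*(j + 2)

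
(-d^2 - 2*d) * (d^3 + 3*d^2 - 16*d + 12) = -d^5 - 5*d^4 + 10*d^3 + 20*d^2 - 24*d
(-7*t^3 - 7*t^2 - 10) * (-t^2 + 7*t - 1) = 7*t^5 - 42*t^4 - 42*t^3 + 17*t^2 - 70*t + 10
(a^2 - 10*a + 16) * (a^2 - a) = a^4 - 11*a^3 + 26*a^2 - 16*a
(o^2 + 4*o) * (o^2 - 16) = o^4 + 4*o^3 - 16*o^2 - 64*o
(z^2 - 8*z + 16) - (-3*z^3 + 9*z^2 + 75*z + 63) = 3*z^3 - 8*z^2 - 83*z - 47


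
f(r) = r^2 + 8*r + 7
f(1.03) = 16.30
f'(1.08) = 10.16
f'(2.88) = 13.76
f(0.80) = 14.04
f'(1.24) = 10.48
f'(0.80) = 9.60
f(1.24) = 18.46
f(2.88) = 38.33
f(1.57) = 22.02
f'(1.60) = 11.20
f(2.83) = 37.65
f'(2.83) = 13.66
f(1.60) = 22.36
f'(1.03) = 10.06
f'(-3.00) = 2.00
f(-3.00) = -8.00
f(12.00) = 247.00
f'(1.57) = 11.14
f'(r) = 2*r + 8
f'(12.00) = 32.00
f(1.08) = 16.81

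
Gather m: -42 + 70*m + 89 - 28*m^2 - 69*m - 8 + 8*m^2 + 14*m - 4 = -20*m^2 + 15*m + 35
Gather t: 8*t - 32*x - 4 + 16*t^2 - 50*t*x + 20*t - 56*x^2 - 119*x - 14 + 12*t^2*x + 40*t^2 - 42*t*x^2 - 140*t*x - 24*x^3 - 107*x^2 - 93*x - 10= t^2*(12*x + 56) + t*(-42*x^2 - 190*x + 28) - 24*x^3 - 163*x^2 - 244*x - 28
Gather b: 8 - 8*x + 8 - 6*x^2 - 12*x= -6*x^2 - 20*x + 16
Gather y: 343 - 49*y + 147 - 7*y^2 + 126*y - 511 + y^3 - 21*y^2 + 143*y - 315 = y^3 - 28*y^2 + 220*y - 336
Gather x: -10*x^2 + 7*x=-10*x^2 + 7*x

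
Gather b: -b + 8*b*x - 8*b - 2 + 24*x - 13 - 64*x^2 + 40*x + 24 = b*(8*x - 9) - 64*x^2 + 64*x + 9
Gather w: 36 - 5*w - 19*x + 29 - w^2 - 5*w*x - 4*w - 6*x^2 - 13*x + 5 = -w^2 + w*(-5*x - 9) - 6*x^2 - 32*x + 70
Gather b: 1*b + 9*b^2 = 9*b^2 + b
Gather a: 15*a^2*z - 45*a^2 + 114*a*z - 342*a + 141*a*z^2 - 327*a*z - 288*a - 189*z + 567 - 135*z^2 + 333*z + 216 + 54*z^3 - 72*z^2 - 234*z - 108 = a^2*(15*z - 45) + a*(141*z^2 - 213*z - 630) + 54*z^3 - 207*z^2 - 90*z + 675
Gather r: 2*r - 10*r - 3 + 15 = 12 - 8*r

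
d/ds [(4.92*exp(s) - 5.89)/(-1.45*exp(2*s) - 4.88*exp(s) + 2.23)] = (7.134*exp(2*s) - 17.081*exp(s) - 17.7716)*exp(s)/(2.1025*exp(4*s) + 14.152*exp(3*s) + 17.3474*exp(2*s) - 21.7648*exp(s) + 4.9729)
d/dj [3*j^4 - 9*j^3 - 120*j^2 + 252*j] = 12*j^3 - 27*j^2 - 240*j + 252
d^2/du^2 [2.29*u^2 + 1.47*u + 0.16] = 4.58000000000000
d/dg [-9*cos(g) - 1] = 9*sin(g)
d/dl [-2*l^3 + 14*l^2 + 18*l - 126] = -6*l^2 + 28*l + 18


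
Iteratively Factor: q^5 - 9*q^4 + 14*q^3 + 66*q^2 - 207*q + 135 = (q - 5)*(q^4 - 4*q^3 - 6*q^2 + 36*q - 27) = (q - 5)*(q + 3)*(q^3 - 7*q^2 + 15*q - 9) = (q - 5)*(q - 3)*(q + 3)*(q^2 - 4*q + 3) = (q - 5)*(q - 3)*(q - 1)*(q + 3)*(q - 3)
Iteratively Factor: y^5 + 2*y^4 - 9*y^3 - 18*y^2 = (y - 3)*(y^4 + 5*y^3 + 6*y^2) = (y - 3)*(y + 2)*(y^3 + 3*y^2) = y*(y - 3)*(y + 2)*(y^2 + 3*y) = y*(y - 3)*(y + 2)*(y + 3)*(y)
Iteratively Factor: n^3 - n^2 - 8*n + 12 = (n - 2)*(n^2 + n - 6) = (n - 2)*(n + 3)*(n - 2)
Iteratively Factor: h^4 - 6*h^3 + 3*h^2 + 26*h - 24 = (h + 2)*(h^3 - 8*h^2 + 19*h - 12) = (h - 4)*(h + 2)*(h^2 - 4*h + 3) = (h - 4)*(h - 1)*(h + 2)*(h - 3)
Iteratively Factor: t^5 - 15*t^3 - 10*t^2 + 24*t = (t + 3)*(t^4 - 3*t^3 - 6*t^2 + 8*t) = (t - 4)*(t + 3)*(t^3 + t^2 - 2*t) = t*(t - 4)*(t + 3)*(t^2 + t - 2) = t*(t - 4)*(t + 2)*(t + 3)*(t - 1)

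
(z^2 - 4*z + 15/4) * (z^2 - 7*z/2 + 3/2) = z^4 - 15*z^3/2 + 77*z^2/4 - 153*z/8 + 45/8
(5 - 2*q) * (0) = 0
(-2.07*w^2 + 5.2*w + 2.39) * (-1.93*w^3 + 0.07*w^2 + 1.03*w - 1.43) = 3.9951*w^5 - 10.1809*w^4 - 6.3808*w^3 + 8.4834*w^2 - 4.9743*w - 3.4177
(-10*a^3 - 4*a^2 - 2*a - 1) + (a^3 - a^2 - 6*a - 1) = -9*a^3 - 5*a^2 - 8*a - 2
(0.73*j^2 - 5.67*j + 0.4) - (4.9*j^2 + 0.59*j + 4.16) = -4.17*j^2 - 6.26*j - 3.76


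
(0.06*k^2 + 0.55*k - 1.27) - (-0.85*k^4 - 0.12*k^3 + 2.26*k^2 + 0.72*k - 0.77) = 0.85*k^4 + 0.12*k^3 - 2.2*k^2 - 0.17*k - 0.5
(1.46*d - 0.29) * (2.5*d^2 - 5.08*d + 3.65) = 3.65*d^3 - 8.1418*d^2 + 6.8022*d - 1.0585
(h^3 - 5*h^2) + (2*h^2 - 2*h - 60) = h^3 - 3*h^2 - 2*h - 60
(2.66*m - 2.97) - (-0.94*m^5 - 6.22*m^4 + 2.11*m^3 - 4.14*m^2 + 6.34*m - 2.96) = 0.94*m^5 + 6.22*m^4 - 2.11*m^3 + 4.14*m^2 - 3.68*m - 0.0100000000000002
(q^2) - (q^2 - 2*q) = 2*q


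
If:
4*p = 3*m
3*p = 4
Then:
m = 16/9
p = 4/3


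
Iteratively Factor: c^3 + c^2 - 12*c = (c + 4)*(c^2 - 3*c) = (c - 3)*(c + 4)*(c)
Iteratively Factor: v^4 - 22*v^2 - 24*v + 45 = (v - 5)*(v^3 + 5*v^2 + 3*v - 9) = (v - 5)*(v - 1)*(v^2 + 6*v + 9) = (v - 5)*(v - 1)*(v + 3)*(v + 3)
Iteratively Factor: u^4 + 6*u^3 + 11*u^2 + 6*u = (u)*(u^3 + 6*u^2 + 11*u + 6) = u*(u + 3)*(u^2 + 3*u + 2) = u*(u + 2)*(u + 3)*(u + 1)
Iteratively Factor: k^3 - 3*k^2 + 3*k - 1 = (k - 1)*(k^2 - 2*k + 1) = (k - 1)^2*(k - 1)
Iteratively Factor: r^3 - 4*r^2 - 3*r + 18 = (r - 3)*(r^2 - r - 6) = (r - 3)^2*(r + 2)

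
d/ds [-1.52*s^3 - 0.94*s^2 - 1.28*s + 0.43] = -4.56*s^2 - 1.88*s - 1.28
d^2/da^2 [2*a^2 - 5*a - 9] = 4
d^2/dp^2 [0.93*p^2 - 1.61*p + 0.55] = 1.86000000000000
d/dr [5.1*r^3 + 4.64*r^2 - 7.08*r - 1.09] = 15.3*r^2 + 9.28*r - 7.08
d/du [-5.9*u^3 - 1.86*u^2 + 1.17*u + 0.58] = -17.7*u^2 - 3.72*u + 1.17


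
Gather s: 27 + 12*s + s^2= s^2 + 12*s + 27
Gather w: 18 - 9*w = 18 - 9*w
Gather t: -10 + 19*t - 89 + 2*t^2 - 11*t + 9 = 2*t^2 + 8*t - 90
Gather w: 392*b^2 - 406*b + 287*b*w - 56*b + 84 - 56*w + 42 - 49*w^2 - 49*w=392*b^2 - 462*b - 49*w^2 + w*(287*b - 105) + 126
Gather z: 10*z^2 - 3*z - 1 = 10*z^2 - 3*z - 1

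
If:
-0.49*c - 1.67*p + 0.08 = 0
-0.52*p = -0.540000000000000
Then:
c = -3.38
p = 1.04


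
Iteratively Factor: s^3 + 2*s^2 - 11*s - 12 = (s + 4)*(s^2 - 2*s - 3) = (s - 3)*(s + 4)*(s + 1)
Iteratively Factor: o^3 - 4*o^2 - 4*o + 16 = (o + 2)*(o^2 - 6*o + 8) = (o - 2)*(o + 2)*(o - 4)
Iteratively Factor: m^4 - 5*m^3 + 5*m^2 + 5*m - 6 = (m + 1)*(m^3 - 6*m^2 + 11*m - 6) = (m - 2)*(m + 1)*(m^2 - 4*m + 3) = (m - 3)*(m - 2)*(m + 1)*(m - 1)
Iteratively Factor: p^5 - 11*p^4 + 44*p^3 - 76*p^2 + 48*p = (p - 3)*(p^4 - 8*p^3 + 20*p^2 - 16*p) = p*(p - 3)*(p^3 - 8*p^2 + 20*p - 16) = p*(p - 3)*(p - 2)*(p^2 - 6*p + 8) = p*(p - 4)*(p - 3)*(p - 2)*(p - 2)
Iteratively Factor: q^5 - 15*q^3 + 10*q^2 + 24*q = (q - 3)*(q^4 + 3*q^3 - 6*q^2 - 8*q) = (q - 3)*(q - 2)*(q^3 + 5*q^2 + 4*q) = (q - 3)*(q - 2)*(q + 1)*(q^2 + 4*q) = q*(q - 3)*(q - 2)*(q + 1)*(q + 4)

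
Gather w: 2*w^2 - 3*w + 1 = 2*w^2 - 3*w + 1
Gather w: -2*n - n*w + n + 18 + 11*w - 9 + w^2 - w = -n + w^2 + w*(10 - n) + 9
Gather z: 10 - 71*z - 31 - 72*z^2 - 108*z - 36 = -72*z^2 - 179*z - 57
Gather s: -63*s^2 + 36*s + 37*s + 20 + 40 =-63*s^2 + 73*s + 60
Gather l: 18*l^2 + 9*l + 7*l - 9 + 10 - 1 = 18*l^2 + 16*l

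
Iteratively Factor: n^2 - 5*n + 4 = (n - 1)*(n - 4)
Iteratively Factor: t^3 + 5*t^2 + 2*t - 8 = (t + 4)*(t^2 + t - 2) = (t - 1)*(t + 4)*(t + 2)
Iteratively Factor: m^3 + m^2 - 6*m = (m - 2)*(m^2 + 3*m) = m*(m - 2)*(m + 3)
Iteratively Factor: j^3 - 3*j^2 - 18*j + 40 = (j - 5)*(j^2 + 2*j - 8) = (j - 5)*(j + 4)*(j - 2)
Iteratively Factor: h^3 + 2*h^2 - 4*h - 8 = (h + 2)*(h^2 - 4) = (h - 2)*(h + 2)*(h + 2)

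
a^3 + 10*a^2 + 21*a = a*(a + 3)*(a + 7)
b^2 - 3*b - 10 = (b - 5)*(b + 2)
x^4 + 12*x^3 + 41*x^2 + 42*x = x*(x + 2)*(x + 3)*(x + 7)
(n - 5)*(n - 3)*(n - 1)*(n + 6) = n^4 - 3*n^3 - 31*n^2 + 123*n - 90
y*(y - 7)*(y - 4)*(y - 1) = y^4 - 12*y^3 + 39*y^2 - 28*y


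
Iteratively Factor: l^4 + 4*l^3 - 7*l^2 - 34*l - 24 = (l + 1)*(l^3 + 3*l^2 - 10*l - 24) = (l - 3)*(l + 1)*(l^2 + 6*l + 8) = (l - 3)*(l + 1)*(l + 2)*(l + 4)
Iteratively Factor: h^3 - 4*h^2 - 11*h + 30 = (h - 2)*(h^2 - 2*h - 15) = (h - 2)*(h + 3)*(h - 5)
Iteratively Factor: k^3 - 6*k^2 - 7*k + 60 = (k - 4)*(k^2 - 2*k - 15) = (k - 4)*(k + 3)*(k - 5)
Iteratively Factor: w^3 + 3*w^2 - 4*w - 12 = (w + 2)*(w^2 + w - 6) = (w + 2)*(w + 3)*(w - 2)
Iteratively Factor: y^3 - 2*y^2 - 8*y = (y - 4)*(y^2 + 2*y) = y*(y - 4)*(y + 2)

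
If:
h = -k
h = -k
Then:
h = -k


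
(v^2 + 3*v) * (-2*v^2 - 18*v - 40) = -2*v^4 - 24*v^3 - 94*v^2 - 120*v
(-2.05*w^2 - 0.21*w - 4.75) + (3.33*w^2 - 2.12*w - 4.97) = 1.28*w^2 - 2.33*w - 9.72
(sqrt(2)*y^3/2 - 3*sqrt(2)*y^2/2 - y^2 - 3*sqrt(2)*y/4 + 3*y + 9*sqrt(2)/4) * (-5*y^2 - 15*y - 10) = -5*sqrt(2)*y^5/2 + 5*y^4 + 85*sqrt(2)*y^3/4 - 35*y^2 + 15*sqrt(2)*y^2 - 105*sqrt(2)*y/4 - 30*y - 45*sqrt(2)/2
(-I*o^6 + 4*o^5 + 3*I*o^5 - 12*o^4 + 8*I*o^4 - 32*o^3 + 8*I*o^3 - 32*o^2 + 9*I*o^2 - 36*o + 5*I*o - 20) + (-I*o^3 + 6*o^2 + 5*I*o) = -I*o^6 + 4*o^5 + 3*I*o^5 - 12*o^4 + 8*I*o^4 - 32*o^3 + 7*I*o^3 - 26*o^2 + 9*I*o^2 - 36*o + 10*I*o - 20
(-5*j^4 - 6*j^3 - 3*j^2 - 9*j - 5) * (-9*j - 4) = 45*j^5 + 74*j^4 + 51*j^3 + 93*j^2 + 81*j + 20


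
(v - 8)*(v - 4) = v^2 - 12*v + 32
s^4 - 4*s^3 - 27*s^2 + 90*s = s*(s - 6)*(s - 3)*(s + 5)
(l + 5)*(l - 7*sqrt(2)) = l^2 - 7*sqrt(2)*l + 5*l - 35*sqrt(2)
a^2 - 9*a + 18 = (a - 6)*(a - 3)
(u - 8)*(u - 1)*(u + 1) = u^3 - 8*u^2 - u + 8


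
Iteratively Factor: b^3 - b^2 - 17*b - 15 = (b + 3)*(b^2 - 4*b - 5) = (b + 1)*(b + 3)*(b - 5)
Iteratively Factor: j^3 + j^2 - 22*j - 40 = (j - 5)*(j^2 + 6*j + 8) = (j - 5)*(j + 4)*(j + 2)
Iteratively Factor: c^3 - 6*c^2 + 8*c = (c - 2)*(c^2 - 4*c) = c*(c - 2)*(c - 4)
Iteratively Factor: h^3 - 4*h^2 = (h)*(h^2 - 4*h) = h*(h - 4)*(h)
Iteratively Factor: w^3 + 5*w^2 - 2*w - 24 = (w + 3)*(w^2 + 2*w - 8) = (w - 2)*(w + 3)*(w + 4)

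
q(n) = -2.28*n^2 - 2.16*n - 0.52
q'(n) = -4.56*n - 2.16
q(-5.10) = -48.81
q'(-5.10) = 21.10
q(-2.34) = -7.95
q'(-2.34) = 8.51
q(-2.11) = -6.11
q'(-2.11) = 7.46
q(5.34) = -77.07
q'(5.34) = -26.51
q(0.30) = -1.37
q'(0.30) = -3.53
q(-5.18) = -50.51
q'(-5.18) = 21.46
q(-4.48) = -36.60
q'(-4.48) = 18.27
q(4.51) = -56.64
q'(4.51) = -22.73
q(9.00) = -204.64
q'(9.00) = -43.20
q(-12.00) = -302.92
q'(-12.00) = 52.56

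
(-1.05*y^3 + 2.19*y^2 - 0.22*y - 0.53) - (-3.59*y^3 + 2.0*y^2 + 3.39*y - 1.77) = 2.54*y^3 + 0.19*y^2 - 3.61*y + 1.24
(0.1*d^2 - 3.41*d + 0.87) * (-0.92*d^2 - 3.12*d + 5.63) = -0.092*d^4 + 2.8252*d^3 + 10.4018*d^2 - 21.9127*d + 4.8981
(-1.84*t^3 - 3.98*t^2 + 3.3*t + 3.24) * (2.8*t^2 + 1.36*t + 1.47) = -5.152*t^5 - 13.6464*t^4 + 1.1224*t^3 + 7.7094*t^2 + 9.2574*t + 4.7628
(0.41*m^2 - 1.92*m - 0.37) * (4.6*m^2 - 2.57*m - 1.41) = 1.886*m^4 - 9.8857*m^3 + 2.6543*m^2 + 3.6581*m + 0.5217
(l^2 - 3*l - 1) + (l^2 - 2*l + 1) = 2*l^2 - 5*l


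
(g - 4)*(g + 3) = g^2 - g - 12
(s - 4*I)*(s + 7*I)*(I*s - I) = I*s^3 - 3*s^2 - I*s^2 + 3*s + 28*I*s - 28*I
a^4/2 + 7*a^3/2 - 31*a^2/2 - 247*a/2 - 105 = (a/2 + 1/2)*(a - 6)*(a + 5)*(a + 7)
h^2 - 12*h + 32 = (h - 8)*(h - 4)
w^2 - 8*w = w*(w - 8)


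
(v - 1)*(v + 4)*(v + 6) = v^3 + 9*v^2 + 14*v - 24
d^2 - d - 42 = (d - 7)*(d + 6)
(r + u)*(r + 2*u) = r^2 + 3*r*u + 2*u^2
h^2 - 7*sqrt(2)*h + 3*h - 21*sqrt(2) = (h + 3)*(h - 7*sqrt(2))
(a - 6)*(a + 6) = a^2 - 36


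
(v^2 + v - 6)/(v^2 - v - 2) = (v + 3)/(v + 1)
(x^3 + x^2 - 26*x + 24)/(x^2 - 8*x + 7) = (x^2 + 2*x - 24)/(x - 7)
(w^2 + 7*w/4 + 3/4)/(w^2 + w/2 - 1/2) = (4*w + 3)/(2*(2*w - 1))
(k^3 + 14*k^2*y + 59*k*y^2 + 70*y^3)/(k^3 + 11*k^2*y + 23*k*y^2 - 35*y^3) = (-k - 2*y)/(-k + y)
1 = 1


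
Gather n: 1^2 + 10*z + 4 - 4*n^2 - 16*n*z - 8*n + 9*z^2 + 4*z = -4*n^2 + n*(-16*z - 8) + 9*z^2 + 14*z + 5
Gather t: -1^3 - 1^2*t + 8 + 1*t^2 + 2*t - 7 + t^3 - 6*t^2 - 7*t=t^3 - 5*t^2 - 6*t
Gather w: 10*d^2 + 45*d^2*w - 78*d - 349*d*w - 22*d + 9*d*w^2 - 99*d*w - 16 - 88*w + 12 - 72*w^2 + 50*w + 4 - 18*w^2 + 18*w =10*d^2 - 100*d + w^2*(9*d - 90) + w*(45*d^2 - 448*d - 20)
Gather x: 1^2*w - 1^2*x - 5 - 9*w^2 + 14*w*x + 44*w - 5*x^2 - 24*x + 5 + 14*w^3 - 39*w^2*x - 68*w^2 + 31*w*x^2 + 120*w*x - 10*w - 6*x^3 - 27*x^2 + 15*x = 14*w^3 - 77*w^2 + 35*w - 6*x^3 + x^2*(31*w - 32) + x*(-39*w^2 + 134*w - 10)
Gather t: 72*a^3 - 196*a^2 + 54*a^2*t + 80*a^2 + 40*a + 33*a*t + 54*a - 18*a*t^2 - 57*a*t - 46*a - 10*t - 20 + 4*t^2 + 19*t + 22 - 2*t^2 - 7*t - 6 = 72*a^3 - 116*a^2 + 48*a + t^2*(2 - 18*a) + t*(54*a^2 - 24*a + 2) - 4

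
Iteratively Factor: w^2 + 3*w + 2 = (w + 1)*(w + 2)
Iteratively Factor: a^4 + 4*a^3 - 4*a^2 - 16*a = (a + 4)*(a^3 - 4*a) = (a - 2)*(a + 4)*(a^2 + 2*a) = a*(a - 2)*(a + 4)*(a + 2)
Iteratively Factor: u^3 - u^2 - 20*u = (u)*(u^2 - u - 20) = u*(u - 5)*(u + 4)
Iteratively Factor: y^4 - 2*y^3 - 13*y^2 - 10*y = (y + 2)*(y^3 - 4*y^2 - 5*y) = y*(y + 2)*(y^2 - 4*y - 5) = y*(y + 1)*(y + 2)*(y - 5)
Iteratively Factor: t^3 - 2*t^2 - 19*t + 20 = (t + 4)*(t^2 - 6*t + 5) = (t - 1)*(t + 4)*(t - 5)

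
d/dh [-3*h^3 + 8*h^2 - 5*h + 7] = -9*h^2 + 16*h - 5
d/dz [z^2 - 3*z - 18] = 2*z - 3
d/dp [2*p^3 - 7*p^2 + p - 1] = 6*p^2 - 14*p + 1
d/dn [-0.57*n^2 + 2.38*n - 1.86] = 2.38 - 1.14*n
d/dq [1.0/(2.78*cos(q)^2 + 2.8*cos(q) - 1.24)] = (5.56*cos(q) + 2.8)*sin(q)/(2.78*cos(q)^2 + 2.8*cos(q) - 1.24)^2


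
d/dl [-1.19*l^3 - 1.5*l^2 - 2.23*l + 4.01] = -3.57*l^2 - 3.0*l - 2.23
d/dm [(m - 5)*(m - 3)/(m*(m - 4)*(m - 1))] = (-m^4 + 16*m^3 - 81*m^2 + 150*m - 60)/(m^2*(m^4 - 10*m^3 + 33*m^2 - 40*m + 16))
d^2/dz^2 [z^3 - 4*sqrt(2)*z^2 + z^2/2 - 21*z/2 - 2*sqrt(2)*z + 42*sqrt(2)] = 6*z - 8*sqrt(2) + 1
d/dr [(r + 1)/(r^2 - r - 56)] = (r^2 - r - (r + 1)*(2*r - 1) - 56)/(-r^2 + r + 56)^2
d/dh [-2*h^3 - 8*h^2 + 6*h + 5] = -6*h^2 - 16*h + 6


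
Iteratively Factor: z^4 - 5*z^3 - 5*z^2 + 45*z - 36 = (z - 4)*(z^3 - z^2 - 9*z + 9) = (z - 4)*(z - 3)*(z^2 + 2*z - 3) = (z - 4)*(z - 3)*(z - 1)*(z + 3)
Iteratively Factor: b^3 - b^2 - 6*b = (b + 2)*(b^2 - 3*b) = b*(b + 2)*(b - 3)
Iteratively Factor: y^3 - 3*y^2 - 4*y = (y)*(y^2 - 3*y - 4) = y*(y + 1)*(y - 4)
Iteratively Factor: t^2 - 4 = (t + 2)*(t - 2)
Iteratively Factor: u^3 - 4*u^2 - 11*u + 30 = (u - 2)*(u^2 - 2*u - 15) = (u - 2)*(u + 3)*(u - 5)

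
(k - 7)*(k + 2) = k^2 - 5*k - 14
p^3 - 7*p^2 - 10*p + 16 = (p - 8)*(p - 1)*(p + 2)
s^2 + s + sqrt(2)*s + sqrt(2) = (s + 1)*(s + sqrt(2))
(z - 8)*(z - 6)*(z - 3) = z^3 - 17*z^2 + 90*z - 144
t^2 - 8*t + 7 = (t - 7)*(t - 1)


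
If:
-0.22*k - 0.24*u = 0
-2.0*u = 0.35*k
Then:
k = 0.00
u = 0.00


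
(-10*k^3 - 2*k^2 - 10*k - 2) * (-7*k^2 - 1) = 70*k^5 + 14*k^4 + 80*k^3 + 16*k^2 + 10*k + 2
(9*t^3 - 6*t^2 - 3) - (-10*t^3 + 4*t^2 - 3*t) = 19*t^3 - 10*t^2 + 3*t - 3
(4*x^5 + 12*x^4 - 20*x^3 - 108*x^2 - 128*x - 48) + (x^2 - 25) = 4*x^5 + 12*x^4 - 20*x^3 - 107*x^2 - 128*x - 73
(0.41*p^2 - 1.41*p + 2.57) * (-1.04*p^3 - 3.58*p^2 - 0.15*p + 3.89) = -0.4264*p^5 - 0.00140000000000007*p^4 + 2.3135*p^3 - 7.3942*p^2 - 5.8704*p + 9.9973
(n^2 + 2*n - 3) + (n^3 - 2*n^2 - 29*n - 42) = n^3 - n^2 - 27*n - 45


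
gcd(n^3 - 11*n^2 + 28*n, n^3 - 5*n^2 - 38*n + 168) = n^2 - 11*n + 28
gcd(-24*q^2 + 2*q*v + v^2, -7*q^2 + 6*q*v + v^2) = 1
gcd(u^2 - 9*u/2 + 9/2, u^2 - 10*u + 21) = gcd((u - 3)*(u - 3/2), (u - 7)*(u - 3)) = u - 3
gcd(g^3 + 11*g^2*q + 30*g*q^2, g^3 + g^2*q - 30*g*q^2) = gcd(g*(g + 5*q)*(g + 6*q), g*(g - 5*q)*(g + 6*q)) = g^2 + 6*g*q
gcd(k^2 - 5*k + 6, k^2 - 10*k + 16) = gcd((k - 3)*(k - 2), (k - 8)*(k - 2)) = k - 2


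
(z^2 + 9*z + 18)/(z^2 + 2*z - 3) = (z + 6)/(z - 1)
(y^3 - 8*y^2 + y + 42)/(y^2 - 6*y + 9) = (y^2 - 5*y - 14)/(y - 3)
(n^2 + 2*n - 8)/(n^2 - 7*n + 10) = (n + 4)/(n - 5)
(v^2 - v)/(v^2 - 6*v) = (v - 1)/(v - 6)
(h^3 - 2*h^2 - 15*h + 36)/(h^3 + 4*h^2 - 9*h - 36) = (h - 3)/(h + 3)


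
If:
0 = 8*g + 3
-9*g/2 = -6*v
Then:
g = -3/8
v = -9/32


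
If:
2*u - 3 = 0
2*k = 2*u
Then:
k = 3/2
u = 3/2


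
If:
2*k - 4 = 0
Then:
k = 2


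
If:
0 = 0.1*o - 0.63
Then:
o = 6.30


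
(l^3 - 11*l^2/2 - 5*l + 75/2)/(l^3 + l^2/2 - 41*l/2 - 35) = (2*l^2 - l - 15)/(2*l^2 + 11*l + 14)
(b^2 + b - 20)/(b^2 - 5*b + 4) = (b + 5)/(b - 1)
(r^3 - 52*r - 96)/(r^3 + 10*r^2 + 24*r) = (r^2 - 6*r - 16)/(r*(r + 4))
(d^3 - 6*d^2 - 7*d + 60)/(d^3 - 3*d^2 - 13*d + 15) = (d - 4)/(d - 1)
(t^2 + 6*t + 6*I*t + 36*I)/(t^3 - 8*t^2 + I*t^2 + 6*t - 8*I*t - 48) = (t^2 + t*(6 + 6*I) + 36*I)/(t^3 + t^2*(-8 + I) + t*(6 - 8*I) - 48)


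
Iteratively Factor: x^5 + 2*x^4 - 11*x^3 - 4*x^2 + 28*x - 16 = (x + 4)*(x^4 - 2*x^3 - 3*x^2 + 8*x - 4) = (x + 2)*(x + 4)*(x^3 - 4*x^2 + 5*x - 2) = (x - 1)*(x + 2)*(x + 4)*(x^2 - 3*x + 2) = (x - 1)^2*(x + 2)*(x + 4)*(x - 2)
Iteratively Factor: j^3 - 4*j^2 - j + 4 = (j + 1)*(j^2 - 5*j + 4) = (j - 1)*(j + 1)*(j - 4)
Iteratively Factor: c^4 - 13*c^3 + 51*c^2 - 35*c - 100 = (c - 5)*(c^3 - 8*c^2 + 11*c + 20) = (c - 5)^2*(c^2 - 3*c - 4) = (c - 5)^2*(c + 1)*(c - 4)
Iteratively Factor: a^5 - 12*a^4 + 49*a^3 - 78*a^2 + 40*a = (a - 5)*(a^4 - 7*a^3 + 14*a^2 - 8*a) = (a - 5)*(a - 4)*(a^3 - 3*a^2 + 2*a) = (a - 5)*(a - 4)*(a - 1)*(a^2 - 2*a) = (a - 5)*(a - 4)*(a - 2)*(a - 1)*(a)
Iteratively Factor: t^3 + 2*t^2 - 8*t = (t)*(t^2 + 2*t - 8) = t*(t + 4)*(t - 2)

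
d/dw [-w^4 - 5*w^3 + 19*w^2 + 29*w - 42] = -4*w^3 - 15*w^2 + 38*w + 29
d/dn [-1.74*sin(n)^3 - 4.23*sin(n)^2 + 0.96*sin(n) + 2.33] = (-5.22*sin(n)^2 - 8.46*sin(n) + 0.96)*cos(n)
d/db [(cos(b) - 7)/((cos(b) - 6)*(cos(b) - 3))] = (cos(b)^2 - 14*cos(b) + 45)*sin(b)/((cos(b) - 6)^2*(cos(b) - 3)^2)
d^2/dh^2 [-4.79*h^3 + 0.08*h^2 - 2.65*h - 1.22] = 0.16 - 28.74*h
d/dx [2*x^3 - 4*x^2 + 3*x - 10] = 6*x^2 - 8*x + 3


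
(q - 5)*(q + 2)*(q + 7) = q^3 + 4*q^2 - 31*q - 70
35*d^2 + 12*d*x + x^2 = (5*d + x)*(7*d + x)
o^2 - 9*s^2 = (o - 3*s)*(o + 3*s)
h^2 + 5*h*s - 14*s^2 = (h - 2*s)*(h + 7*s)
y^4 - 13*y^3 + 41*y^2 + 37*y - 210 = (y - 7)*(y - 5)*(y - 3)*(y + 2)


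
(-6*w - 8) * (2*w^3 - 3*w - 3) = -12*w^4 - 16*w^3 + 18*w^2 + 42*w + 24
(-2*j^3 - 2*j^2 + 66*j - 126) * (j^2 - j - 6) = -2*j^5 + 80*j^3 - 180*j^2 - 270*j + 756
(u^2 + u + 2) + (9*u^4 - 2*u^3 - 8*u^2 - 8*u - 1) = 9*u^4 - 2*u^3 - 7*u^2 - 7*u + 1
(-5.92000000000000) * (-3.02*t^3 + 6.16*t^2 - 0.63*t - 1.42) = 17.8784*t^3 - 36.4672*t^2 + 3.7296*t + 8.4064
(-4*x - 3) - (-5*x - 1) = x - 2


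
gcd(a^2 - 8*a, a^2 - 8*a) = a^2 - 8*a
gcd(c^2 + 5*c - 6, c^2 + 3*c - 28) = 1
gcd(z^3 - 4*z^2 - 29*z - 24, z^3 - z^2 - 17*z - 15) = z^2 + 4*z + 3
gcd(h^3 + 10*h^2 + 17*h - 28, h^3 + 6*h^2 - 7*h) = h^2 + 6*h - 7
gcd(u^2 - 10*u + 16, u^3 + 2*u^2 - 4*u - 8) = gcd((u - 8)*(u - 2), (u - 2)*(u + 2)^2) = u - 2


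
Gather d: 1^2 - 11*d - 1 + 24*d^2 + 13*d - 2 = 24*d^2 + 2*d - 2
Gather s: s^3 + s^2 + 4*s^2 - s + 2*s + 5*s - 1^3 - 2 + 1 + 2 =s^3 + 5*s^2 + 6*s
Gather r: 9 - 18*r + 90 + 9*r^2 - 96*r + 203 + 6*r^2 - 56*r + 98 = 15*r^2 - 170*r + 400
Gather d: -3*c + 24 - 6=18 - 3*c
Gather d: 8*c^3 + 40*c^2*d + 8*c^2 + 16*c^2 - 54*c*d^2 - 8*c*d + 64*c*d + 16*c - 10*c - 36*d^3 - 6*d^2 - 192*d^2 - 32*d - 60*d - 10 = 8*c^3 + 24*c^2 + 6*c - 36*d^3 + d^2*(-54*c - 198) + d*(40*c^2 + 56*c - 92) - 10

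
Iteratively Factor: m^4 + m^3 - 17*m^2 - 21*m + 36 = (m + 3)*(m^3 - 2*m^2 - 11*m + 12) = (m - 4)*(m + 3)*(m^2 + 2*m - 3) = (m - 4)*(m - 1)*(m + 3)*(m + 3)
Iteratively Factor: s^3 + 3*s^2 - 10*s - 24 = (s - 3)*(s^2 + 6*s + 8) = (s - 3)*(s + 4)*(s + 2)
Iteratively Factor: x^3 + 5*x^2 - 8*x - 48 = (x - 3)*(x^2 + 8*x + 16) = (x - 3)*(x + 4)*(x + 4)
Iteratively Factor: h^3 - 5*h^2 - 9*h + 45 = (h + 3)*(h^2 - 8*h + 15) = (h - 3)*(h + 3)*(h - 5)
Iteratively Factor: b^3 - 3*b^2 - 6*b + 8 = (b - 1)*(b^2 - 2*b - 8) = (b - 1)*(b + 2)*(b - 4)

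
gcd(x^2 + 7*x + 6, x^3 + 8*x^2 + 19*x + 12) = x + 1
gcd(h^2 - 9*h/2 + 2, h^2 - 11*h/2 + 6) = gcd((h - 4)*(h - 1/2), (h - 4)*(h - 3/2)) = h - 4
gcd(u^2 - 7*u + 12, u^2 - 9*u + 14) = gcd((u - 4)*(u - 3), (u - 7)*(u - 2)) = 1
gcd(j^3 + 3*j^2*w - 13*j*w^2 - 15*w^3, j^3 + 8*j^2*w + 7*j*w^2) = j + w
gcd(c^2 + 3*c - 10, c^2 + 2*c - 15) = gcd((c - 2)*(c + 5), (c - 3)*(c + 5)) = c + 5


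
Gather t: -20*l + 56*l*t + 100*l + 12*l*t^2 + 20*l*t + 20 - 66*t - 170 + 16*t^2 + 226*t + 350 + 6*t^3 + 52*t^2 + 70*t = 80*l + 6*t^3 + t^2*(12*l + 68) + t*(76*l + 230) + 200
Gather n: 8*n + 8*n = 16*n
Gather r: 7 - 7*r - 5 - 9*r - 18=-16*r - 16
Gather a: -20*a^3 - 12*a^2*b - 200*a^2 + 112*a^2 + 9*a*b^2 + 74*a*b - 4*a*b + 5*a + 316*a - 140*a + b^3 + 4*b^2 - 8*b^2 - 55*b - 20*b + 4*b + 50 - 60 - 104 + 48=-20*a^3 + a^2*(-12*b - 88) + a*(9*b^2 + 70*b + 181) + b^3 - 4*b^2 - 71*b - 66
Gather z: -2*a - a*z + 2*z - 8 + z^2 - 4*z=-2*a + z^2 + z*(-a - 2) - 8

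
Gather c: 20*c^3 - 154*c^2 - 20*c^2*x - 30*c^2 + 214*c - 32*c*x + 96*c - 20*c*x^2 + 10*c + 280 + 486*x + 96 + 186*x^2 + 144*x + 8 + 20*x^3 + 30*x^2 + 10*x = 20*c^3 + c^2*(-20*x - 184) + c*(-20*x^2 - 32*x + 320) + 20*x^3 + 216*x^2 + 640*x + 384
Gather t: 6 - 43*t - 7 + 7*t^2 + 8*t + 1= 7*t^2 - 35*t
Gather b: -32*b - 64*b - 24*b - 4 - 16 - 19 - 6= -120*b - 45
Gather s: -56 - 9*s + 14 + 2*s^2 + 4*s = 2*s^2 - 5*s - 42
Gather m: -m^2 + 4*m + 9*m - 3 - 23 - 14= -m^2 + 13*m - 40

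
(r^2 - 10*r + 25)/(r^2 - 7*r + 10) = (r - 5)/(r - 2)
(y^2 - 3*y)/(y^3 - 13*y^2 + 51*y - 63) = y/(y^2 - 10*y + 21)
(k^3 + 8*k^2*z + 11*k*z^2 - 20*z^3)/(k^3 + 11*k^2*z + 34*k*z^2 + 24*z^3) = (k^2 + 4*k*z - 5*z^2)/(k^2 + 7*k*z + 6*z^2)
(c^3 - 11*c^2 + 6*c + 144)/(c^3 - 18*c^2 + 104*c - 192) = (c + 3)/(c - 4)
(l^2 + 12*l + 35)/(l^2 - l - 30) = (l + 7)/(l - 6)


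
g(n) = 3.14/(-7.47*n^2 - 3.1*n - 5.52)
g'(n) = 3.14*(14.94*n + 3.1)/(-7.47*n^2 - 3.1*n - 5.52)^2 = (46.9116*n + 9.734)/(7.47*n^2 + 3.1*n + 5.52)^2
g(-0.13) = -0.60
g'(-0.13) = 0.13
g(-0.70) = -0.45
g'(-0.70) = -0.47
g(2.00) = -0.08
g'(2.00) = 0.06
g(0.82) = -0.24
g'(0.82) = 0.28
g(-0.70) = -0.45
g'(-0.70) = -0.47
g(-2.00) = -0.11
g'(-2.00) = -0.10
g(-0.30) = -0.60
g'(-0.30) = -0.16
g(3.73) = -0.03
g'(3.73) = 0.01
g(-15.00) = -0.00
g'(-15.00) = -0.00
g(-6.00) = -0.01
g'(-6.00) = -0.00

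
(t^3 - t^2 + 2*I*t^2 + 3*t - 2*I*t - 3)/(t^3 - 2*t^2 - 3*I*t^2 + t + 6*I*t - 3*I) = (t^2 + 2*I*t + 3)/(t^2 - t*(1 + 3*I) + 3*I)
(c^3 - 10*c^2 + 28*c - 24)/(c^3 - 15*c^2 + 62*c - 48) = (c^2 - 4*c + 4)/(c^2 - 9*c + 8)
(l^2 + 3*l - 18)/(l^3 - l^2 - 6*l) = (l + 6)/(l*(l + 2))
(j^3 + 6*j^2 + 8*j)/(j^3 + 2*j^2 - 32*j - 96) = j*(j + 2)/(j^2 - 2*j - 24)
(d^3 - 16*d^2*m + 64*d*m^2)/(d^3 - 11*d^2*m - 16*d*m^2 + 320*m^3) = d/(d + 5*m)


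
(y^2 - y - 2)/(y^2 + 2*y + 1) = (y - 2)/(y + 1)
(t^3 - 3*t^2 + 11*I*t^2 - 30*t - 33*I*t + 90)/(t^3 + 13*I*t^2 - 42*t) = (t^2 + t*(-3 + 5*I) - 15*I)/(t*(t + 7*I))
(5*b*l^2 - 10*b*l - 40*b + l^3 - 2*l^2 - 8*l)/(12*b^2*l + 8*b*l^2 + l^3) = (5*b*l^2 - 10*b*l - 40*b + l^3 - 2*l^2 - 8*l)/(l*(12*b^2 + 8*b*l + l^2))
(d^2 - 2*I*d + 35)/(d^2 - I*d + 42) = (d + 5*I)/(d + 6*I)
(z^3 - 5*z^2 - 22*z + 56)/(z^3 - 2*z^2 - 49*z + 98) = (z + 4)/(z + 7)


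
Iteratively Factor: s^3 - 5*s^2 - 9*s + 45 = (s - 3)*(s^2 - 2*s - 15) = (s - 5)*(s - 3)*(s + 3)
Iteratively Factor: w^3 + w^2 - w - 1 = (w + 1)*(w^2 - 1) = (w - 1)*(w + 1)*(w + 1)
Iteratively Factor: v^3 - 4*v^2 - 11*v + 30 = (v - 2)*(v^2 - 2*v - 15) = (v - 2)*(v + 3)*(v - 5)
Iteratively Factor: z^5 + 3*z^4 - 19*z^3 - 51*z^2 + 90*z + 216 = (z + 2)*(z^4 + z^3 - 21*z^2 - 9*z + 108) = (z + 2)*(z + 3)*(z^3 - 2*z^2 - 15*z + 36) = (z - 3)*(z + 2)*(z + 3)*(z^2 + z - 12) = (z - 3)^2*(z + 2)*(z + 3)*(z + 4)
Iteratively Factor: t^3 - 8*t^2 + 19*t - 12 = (t - 4)*(t^2 - 4*t + 3) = (t - 4)*(t - 3)*(t - 1)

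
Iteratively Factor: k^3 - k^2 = (k)*(k^2 - k) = k^2*(k - 1)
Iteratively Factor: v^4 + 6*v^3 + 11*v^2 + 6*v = (v)*(v^3 + 6*v^2 + 11*v + 6) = v*(v + 3)*(v^2 + 3*v + 2) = v*(v + 1)*(v + 3)*(v + 2)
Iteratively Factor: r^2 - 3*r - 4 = (r - 4)*(r + 1)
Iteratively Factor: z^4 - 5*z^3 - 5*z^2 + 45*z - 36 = (z - 3)*(z^3 - 2*z^2 - 11*z + 12) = (z - 3)*(z - 1)*(z^2 - z - 12) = (z - 3)*(z - 1)*(z + 3)*(z - 4)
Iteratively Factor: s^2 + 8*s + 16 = (s + 4)*(s + 4)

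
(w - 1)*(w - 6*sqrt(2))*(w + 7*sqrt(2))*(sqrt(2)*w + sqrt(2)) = sqrt(2)*w^4 + 2*w^3 - 85*sqrt(2)*w^2 - 2*w + 84*sqrt(2)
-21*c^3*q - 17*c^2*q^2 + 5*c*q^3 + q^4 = q*(-3*c + q)*(c + q)*(7*c + q)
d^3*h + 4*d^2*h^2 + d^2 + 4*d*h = d*(d + 4*h)*(d*h + 1)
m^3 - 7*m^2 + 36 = (m - 6)*(m - 3)*(m + 2)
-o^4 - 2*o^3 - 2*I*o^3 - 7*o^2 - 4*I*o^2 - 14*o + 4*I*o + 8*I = (o + 2)*(o + 4*I)*(I*o + 1)^2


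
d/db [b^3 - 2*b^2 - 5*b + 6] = 3*b^2 - 4*b - 5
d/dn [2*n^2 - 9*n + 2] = 4*n - 9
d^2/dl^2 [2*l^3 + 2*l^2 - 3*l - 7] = 12*l + 4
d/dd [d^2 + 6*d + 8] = 2*d + 6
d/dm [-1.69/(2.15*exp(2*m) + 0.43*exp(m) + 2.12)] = (7.267*exp(m) + 0.7267)*exp(m)/(2.15*exp(2*m) + 0.43*exp(m) + 2.12)^2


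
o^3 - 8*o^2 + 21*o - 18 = (o - 3)^2*(o - 2)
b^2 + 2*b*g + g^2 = (b + g)^2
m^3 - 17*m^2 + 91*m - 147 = (m - 7)^2*(m - 3)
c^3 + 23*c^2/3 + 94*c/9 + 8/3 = (c + 1/3)*(c + 4/3)*(c + 6)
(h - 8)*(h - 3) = h^2 - 11*h + 24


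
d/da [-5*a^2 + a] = 1 - 10*a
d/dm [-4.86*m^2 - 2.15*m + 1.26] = -9.72*m - 2.15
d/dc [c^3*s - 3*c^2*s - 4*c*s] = s*(3*c^2 - 6*c - 4)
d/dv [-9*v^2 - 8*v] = -18*v - 8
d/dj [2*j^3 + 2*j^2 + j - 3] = 6*j^2 + 4*j + 1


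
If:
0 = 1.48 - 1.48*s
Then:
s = 1.00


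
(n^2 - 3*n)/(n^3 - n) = (n - 3)/(n^2 - 1)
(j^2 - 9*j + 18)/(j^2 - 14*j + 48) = (j - 3)/(j - 8)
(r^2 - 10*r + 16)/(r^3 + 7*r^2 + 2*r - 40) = (r - 8)/(r^2 + 9*r + 20)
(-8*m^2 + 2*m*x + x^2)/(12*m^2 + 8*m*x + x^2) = (-8*m^2 + 2*m*x + x^2)/(12*m^2 + 8*m*x + x^2)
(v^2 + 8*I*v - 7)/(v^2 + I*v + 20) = (v^2 + 8*I*v - 7)/(v^2 + I*v + 20)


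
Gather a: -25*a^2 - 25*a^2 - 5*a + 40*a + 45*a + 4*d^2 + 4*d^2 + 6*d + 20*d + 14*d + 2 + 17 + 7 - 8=-50*a^2 + 80*a + 8*d^2 + 40*d + 18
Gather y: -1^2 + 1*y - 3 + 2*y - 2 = 3*y - 6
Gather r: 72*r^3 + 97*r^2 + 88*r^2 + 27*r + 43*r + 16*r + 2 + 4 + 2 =72*r^3 + 185*r^2 + 86*r + 8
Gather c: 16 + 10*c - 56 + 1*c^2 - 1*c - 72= c^2 + 9*c - 112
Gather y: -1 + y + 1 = y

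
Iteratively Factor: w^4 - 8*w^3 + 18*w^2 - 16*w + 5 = (w - 1)*(w^3 - 7*w^2 + 11*w - 5) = (w - 1)^2*(w^2 - 6*w + 5) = (w - 1)^3*(w - 5)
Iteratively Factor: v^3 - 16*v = (v + 4)*(v^2 - 4*v) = (v - 4)*(v + 4)*(v)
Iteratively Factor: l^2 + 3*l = (l + 3)*(l)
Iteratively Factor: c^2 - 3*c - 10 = (c + 2)*(c - 5)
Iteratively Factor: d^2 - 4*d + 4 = (d - 2)*(d - 2)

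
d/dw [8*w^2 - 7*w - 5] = 16*w - 7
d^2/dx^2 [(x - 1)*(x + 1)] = 2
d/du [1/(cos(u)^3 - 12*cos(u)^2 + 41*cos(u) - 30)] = (3*cos(u)^2 - 24*cos(u) + 41)*sin(u)/(cos(u)^3 - 12*cos(u)^2 + 41*cos(u) - 30)^2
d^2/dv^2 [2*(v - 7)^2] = 4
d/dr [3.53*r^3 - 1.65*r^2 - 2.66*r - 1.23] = 10.59*r^2 - 3.3*r - 2.66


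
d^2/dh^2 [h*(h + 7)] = 2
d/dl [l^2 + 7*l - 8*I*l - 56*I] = 2*l + 7 - 8*I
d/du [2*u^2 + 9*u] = 4*u + 9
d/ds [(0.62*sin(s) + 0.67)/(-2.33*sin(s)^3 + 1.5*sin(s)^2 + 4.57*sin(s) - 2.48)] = (2.8892*sin(s)^3 + 3.7533*sin(s)^2 - 2.01*sin(s) - 4.5995)*cos(s)/(5.4289*sin(s)^6 - 6.99*sin(s)^5 - 19.0462*sin(s)^4 + 25.2668*sin(s)^3 + 13.4449*sin(s)^2 - 22.6672*sin(s) + 6.1504)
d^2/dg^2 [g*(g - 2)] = 2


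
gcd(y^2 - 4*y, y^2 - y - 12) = y - 4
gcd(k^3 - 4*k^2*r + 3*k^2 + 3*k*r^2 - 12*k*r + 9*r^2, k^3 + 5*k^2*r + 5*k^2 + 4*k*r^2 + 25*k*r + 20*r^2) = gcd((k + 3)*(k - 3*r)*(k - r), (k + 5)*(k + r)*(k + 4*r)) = 1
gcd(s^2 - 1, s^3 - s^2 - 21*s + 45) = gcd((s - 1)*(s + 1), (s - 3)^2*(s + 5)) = 1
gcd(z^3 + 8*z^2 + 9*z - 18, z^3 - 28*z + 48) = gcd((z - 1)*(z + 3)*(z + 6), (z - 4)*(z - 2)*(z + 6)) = z + 6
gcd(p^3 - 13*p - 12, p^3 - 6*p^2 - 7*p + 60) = p^2 - p - 12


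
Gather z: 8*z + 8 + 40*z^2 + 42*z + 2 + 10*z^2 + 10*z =50*z^2 + 60*z + 10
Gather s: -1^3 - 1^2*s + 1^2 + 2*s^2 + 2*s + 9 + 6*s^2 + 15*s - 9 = 8*s^2 + 16*s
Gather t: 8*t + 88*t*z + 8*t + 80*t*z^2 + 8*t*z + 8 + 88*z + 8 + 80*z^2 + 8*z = t*(80*z^2 + 96*z + 16) + 80*z^2 + 96*z + 16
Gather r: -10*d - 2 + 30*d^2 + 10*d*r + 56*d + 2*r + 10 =30*d^2 + 46*d + r*(10*d + 2) + 8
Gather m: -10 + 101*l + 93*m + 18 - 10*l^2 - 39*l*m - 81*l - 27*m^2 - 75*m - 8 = -10*l^2 + 20*l - 27*m^2 + m*(18 - 39*l)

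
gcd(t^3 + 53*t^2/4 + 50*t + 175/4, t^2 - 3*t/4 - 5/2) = t + 5/4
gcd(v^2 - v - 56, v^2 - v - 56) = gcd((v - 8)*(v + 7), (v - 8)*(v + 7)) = v^2 - v - 56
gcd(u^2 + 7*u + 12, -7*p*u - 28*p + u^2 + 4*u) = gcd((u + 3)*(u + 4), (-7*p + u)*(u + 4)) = u + 4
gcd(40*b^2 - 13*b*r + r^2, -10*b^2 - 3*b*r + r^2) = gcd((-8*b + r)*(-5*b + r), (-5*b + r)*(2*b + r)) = -5*b + r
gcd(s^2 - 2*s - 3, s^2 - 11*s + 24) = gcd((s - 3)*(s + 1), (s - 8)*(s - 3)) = s - 3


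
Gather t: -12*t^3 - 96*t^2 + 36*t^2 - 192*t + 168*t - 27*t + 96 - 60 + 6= -12*t^3 - 60*t^2 - 51*t + 42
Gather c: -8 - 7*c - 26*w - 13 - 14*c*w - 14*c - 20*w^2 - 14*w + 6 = c*(-14*w - 21) - 20*w^2 - 40*w - 15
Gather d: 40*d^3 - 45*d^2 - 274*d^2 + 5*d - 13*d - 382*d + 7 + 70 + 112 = 40*d^3 - 319*d^2 - 390*d + 189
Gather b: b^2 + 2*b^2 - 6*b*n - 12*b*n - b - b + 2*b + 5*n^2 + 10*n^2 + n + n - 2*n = 3*b^2 - 18*b*n + 15*n^2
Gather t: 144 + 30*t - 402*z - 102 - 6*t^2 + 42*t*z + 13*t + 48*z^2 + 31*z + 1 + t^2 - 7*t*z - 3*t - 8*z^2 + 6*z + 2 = -5*t^2 + t*(35*z + 40) + 40*z^2 - 365*z + 45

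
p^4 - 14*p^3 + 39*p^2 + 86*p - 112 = (p - 8)*(p - 7)*(p - 1)*(p + 2)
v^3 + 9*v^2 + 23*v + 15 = (v + 1)*(v + 3)*(v + 5)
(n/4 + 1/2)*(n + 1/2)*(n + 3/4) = n^3/4 + 13*n^2/16 + 23*n/32 + 3/16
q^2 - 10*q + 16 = (q - 8)*(q - 2)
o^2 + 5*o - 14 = (o - 2)*(o + 7)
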